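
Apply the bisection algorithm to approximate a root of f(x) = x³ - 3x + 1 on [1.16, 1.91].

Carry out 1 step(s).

f(x) = x³ - 3x + 1
Initial interval: [1.16, 1.91]

Iteration 1:
  c_1 = (1.160000 + 1.910000)/2 = 1.535000
  f(c_1) = f(1.535000) = 0.011805
  f(a) × f(c) < 0, new interval: [1.160000, 1.535000]

After 1 iteration(s), the approximation is c_1 = 1.535000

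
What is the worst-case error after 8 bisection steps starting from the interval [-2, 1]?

Bisection error bound: |error| ≤ (b-a)/2^n
|error| ≤ (1 - (-2))/2^8 = 3/2^8
|error| ≤ 0.0117187500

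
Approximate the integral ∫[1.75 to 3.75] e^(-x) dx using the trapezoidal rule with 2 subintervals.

f(x) = e^(-x)
a = 1.75, b = 3.75, n = 2
h = (b - a)/n = 1.000000

Trapezoidal rule: (h/2)[f(x₀) + 2f(x₁) + 2f(x₂) + ... + f(xₙ)]

x_0 = 1.7500, f(x_0) = 0.173774, coefficient = 1
x_1 = 2.7500, f(x_1) = 0.063928, coefficient = 2
x_2 = 3.7500, f(x_2) = 0.023518, coefficient = 1

I ≈ (1.000000/2) × 0.325147 = 0.162574
Exact value: 0.150256
Error: 0.012318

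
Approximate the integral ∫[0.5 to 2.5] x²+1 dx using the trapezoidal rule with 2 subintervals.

f(x) = x²+1
a = 0.5, b = 2.5, n = 2
h = (b - a)/n = 1.000000

Trapezoidal rule: (h/2)[f(x₀) + 2f(x₁) + 2f(x₂) + ... + f(xₙ)]

x_0 = 0.5000, f(x_0) = 1.250000, coefficient = 1
x_1 = 1.5000, f(x_1) = 3.250000, coefficient = 2
x_2 = 2.5000, f(x_2) = 7.250000, coefficient = 1

I ≈ (1.000000/2) × 15.000000 = 7.500000
Exact value: 7.166667
Error: 0.333333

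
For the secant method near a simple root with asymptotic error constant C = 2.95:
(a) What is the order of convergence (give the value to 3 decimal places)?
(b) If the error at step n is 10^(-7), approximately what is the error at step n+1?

(a) Secant method has superlinear convergence with order φ = (1+√5)/2 ≈ 1.618.
    This means |e_{n+1}| ≈ C|e_n|^1.618.

(b) With |e_n| = 10^(-7) and C = 2.95:
    |e_{n+1}| ≈ 2.95 × (10^(-7))^1.618 = 2.95 × 10^(-11.33)

(a) ≈ 1.618 (golden ratio); (b) |e_{n+1}| ≈ 1.392e-11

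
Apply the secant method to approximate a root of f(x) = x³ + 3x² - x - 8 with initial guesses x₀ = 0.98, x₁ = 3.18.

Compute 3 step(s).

f(x) = x³ + 3x² - x - 8
x₀ = 0.98, x₁ = 3.18

Secant formula: x_{n+1} = x_n - f(x_n)(x_n - x_{n-1})/(f(x_n) - f(x_{n-1}))

Iteration 1:
  f(0.980000) = -5.157608
  f(3.180000) = 51.314632
  x_2 = 3.180000 - 51.314632×(3.180000 - 0.980000)/(51.314632 - (-5.157608))
       = 1.180926
Iteration 2:
  f(3.180000) = 51.314632
  f(1.180926) = -3.350265
  x_3 = 1.180926 - (-3.350265)×(1.180926 - 3.180000)/(-3.350265 - 51.314632)
       = 1.303444
Iteration 3:
  f(1.180926) = -3.350265
  f(1.303444) = -1.992040
  x_4 = 1.303444 - (-1.992040)×(1.303444 - 1.180926)/(-1.992040 - (-3.350265))
       = 1.483135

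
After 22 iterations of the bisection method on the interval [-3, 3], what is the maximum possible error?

Bisection error bound: |error| ≤ (b-a)/2^n
|error| ≤ (3 - (-3))/2^22 = 6/2^22
|error| ≤ 0.0000014305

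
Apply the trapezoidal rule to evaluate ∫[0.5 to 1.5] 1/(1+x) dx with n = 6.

f(x) = 1/(1+x)
a = 0.5, b = 1.5, n = 6
h = (b - a)/n = 0.166667

Trapezoidal rule: (h/2)[f(x₀) + 2f(x₁) + 2f(x₂) + ... + f(xₙ)]

x_0 = 0.5000, f(x_0) = 0.666667, coefficient = 1
x_1 = 0.6667, f(x_1) = 0.600000, coefficient = 2
x_2 = 0.8333, f(x_2) = 0.545455, coefficient = 2
x_3 = 1.0000, f(x_3) = 0.500000, coefficient = 2
x_4 = 1.1667, f(x_4) = 0.461538, coefficient = 2
x_5 = 1.3333, f(x_5) = 0.428571, coefficient = 2
x_6 = 1.5000, f(x_6) = 0.400000, coefficient = 1

I ≈ (0.166667/2) × 6.137796 = 0.511483
Exact value: 0.510826
Error: 0.000657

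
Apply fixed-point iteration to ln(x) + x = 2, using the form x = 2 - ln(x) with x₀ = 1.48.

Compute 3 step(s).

Equation: ln(x) + x = 2
Fixed-point form: x = 2 - ln(x)
x₀ = 1.48

x_1 = g(1.480000) = 1.607958
x_2 = g(1.607958) = 1.525035
x_3 = g(1.525035) = 1.577983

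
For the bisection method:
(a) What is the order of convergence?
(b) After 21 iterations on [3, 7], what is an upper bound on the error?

(a) Bisection has linear (order 1) convergence; the error is halved each step.

(b) Error bound = (b-a)/2^n = (7 - 3)/2^{21}
    = 4/2^{21}

(a) 1 (linear); (b) error ≤ 1.91e-06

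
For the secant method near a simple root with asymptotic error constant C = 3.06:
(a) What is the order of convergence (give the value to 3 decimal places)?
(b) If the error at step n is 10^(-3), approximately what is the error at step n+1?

(a) Secant method has superlinear convergence with order φ = (1+√5)/2 ≈ 1.618.
    This means |e_{n+1}| ≈ C|e_n|^1.618.

(b) With |e_n| = 10^(-3) and C = 3.06:
    |e_{n+1}| ≈ 3.06 × (10^(-3))^1.618 = 3.06 × 10^(-4.85)

(a) ≈ 1.618 (golden ratio); (b) |e_{n+1}| ≈ 4.282e-05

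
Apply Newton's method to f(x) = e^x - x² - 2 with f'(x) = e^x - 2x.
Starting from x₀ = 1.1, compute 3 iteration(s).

f(x) = e^x - x² - 2
f'(x) = e^x - 2x
x₀ = 1.1

Newton-Raphson formula: x_{n+1} = x_n - f(x_n)/f'(x_n)

Iteration 1:
  f(1.100000) = -0.205834
  f'(1.100000) = 0.804166
  x_1 = 1.100000 - (-0.205834)/0.804166 = 1.355960
Iteration 2:
  f(1.355960) = 0.041856
  f'(1.355960) = 1.168564
  x_2 = 1.355960 - 0.041856/1.168564 = 1.320141
Iteration 3:
  f(1.320141) = 0.001177
  f'(1.320141) = 1.103667
  x_3 = 1.320141 - 0.001177/1.103667 = 1.319075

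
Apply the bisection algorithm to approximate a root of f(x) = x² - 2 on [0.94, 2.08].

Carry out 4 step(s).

f(x) = x² - 2
Initial interval: [0.94, 2.08]

Iteration 1:
  c_1 = (0.940000 + 2.080000)/2 = 1.510000
  f(c_1) = f(1.510000) = 0.280100
  f(a) × f(c) < 0, new interval: [0.940000, 1.510000]
Iteration 2:
  c_2 = (0.940000 + 1.510000)/2 = 1.225000
  f(c_2) = f(1.225000) = -0.499375
  f(a) × f(c) ≥ 0, new interval: [1.225000, 1.510000]
Iteration 3:
  c_3 = (1.225000 + 1.510000)/2 = 1.367500
  f(c_3) = f(1.367500) = -0.129944
  f(a) × f(c) ≥ 0, new interval: [1.367500, 1.510000]
Iteration 4:
  c_4 = (1.367500 + 1.510000)/2 = 1.438750
  f(c_4) = f(1.438750) = 0.070002
  f(a) × f(c) < 0, new interval: [1.367500, 1.438750]

After 4 iteration(s), the approximation is c_4 = 1.438750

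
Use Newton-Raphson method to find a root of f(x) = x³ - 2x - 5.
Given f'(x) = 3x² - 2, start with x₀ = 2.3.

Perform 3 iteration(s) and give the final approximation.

f(x) = x³ - 2x - 5
f'(x) = 3x² - 2
x₀ = 2.3

Newton-Raphson formula: x_{n+1} = x_n - f(x_n)/f'(x_n)

Iteration 1:
  f(2.300000) = 2.567000
  f'(2.300000) = 13.870000
  x_1 = 2.300000 - 2.567000/13.870000 = 2.114924
Iteration 2:
  f(2.114924) = 0.230006
  f'(2.114924) = 11.418714
  x_2 = 2.114924 - 0.230006/11.418714 = 2.094781
Iteration 3:
  f(2.094781) = 0.002566
  f'(2.094781) = 11.164327
  x_3 = 2.094781 - 0.002566/11.164327 = 2.094552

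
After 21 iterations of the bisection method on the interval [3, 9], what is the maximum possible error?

Bisection error bound: |error| ≤ (b-a)/2^n
|error| ≤ (9 - 3)/2^21 = 6/2^21
|error| ≤ 0.0000028610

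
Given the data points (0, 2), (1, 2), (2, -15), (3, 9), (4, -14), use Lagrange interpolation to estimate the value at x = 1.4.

Lagrange interpolation formula:
P(x) = Σ yᵢ × Lᵢ(x)
where Lᵢ(x) = Π_{j≠i} (x - xⱼ)/(xᵢ - xⱼ)

L_0(1.4) = (1.4 - 1)/(0 - 1) × (1.4 - 2)/(0 - 2) × (1.4 - 3)/(0 - 3) × (1.4 - 4)/(0 - 4) = -0.041600
L_1(1.4) = (1.4 - 0)/(1 - 0) × (1.4 - 2)/(1 - 2) × (1.4 - 3)/(1 - 3) × (1.4 - 4)/(1 - 4) = 0.582400
L_2(1.4) = (1.4 - 0)/(2 - 0) × (1.4 - 1)/(2 - 1) × (1.4 - 3)/(2 - 3) × (1.4 - 4)/(2 - 4) = 0.582400
L_3(1.4) = (1.4 - 0)/(3 - 0) × (1.4 - 1)/(3 - 1) × (1.4 - 2)/(3 - 2) × (1.4 - 4)/(3 - 4) = -0.145600
L_4(1.4) = (1.4 - 0)/(4 - 0) × (1.4 - 1)/(4 - 1) × (1.4 - 2)/(4 - 2) × (1.4 - 3)/(4 - 3) = 0.022400

P(1.4) = 2×L_0(1.4) + 2×L_1(1.4) + (-15)×L_2(1.4) + 9×L_3(1.4) + (-14)×L_4(1.4)
P(1.4) = -9.278400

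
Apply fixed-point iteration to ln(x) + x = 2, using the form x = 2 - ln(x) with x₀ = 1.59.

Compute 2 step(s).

Equation: ln(x) + x = 2
Fixed-point form: x = 2 - ln(x)
x₀ = 1.59

x_1 = g(1.590000) = 1.536266
x_2 = g(1.536266) = 1.570645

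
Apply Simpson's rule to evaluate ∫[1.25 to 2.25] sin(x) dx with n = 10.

f(x) = sin(x)
a = 1.25, b = 2.25, n = 10
h = (b - a)/n = 0.100000

Simpson's rule: (h/3)[f(x₀) + 4f(x₁) + 2f(x₂) + ... + f(xₙ)]

x_0 = 1.2500, f(x_0) = 0.948985, coefficient = 1
x_1 = 1.3500, f(x_1) = 0.975723, coefficient = 4
x_2 = 1.4500, f(x_2) = 0.992713, coefficient = 2
x_3 = 1.5500, f(x_3) = 0.999784, coefficient = 4
x_4 = 1.6500, f(x_4) = 0.996865, coefficient = 2
x_5 = 1.7500, f(x_5) = 0.983986, coefficient = 4
x_6 = 1.8500, f(x_6) = 0.961275, coefficient = 2
x_7 = 1.9500, f(x_7) = 0.928960, coefficient = 4
x_8 = 2.0500, f(x_8) = 0.887362, coefficient = 2
x_9 = 2.1500, f(x_9) = 0.836899, coefficient = 4
x_10 = 2.2500, f(x_10) = 0.778073, coefficient = 1

I ≈ (0.100000/3) × 28.304895 = 0.943497
Exact value: 0.943496
Error: 0.000001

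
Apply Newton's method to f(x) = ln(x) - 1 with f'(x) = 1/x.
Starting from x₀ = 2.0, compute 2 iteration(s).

f(x) = ln(x) - 1
f'(x) = 1/x
x₀ = 2.0

Newton-Raphson formula: x_{n+1} = x_n - f(x_n)/f'(x_n)

Iteration 1:
  f(2.000000) = -0.306853
  f'(2.000000) = 0.500000
  x_1 = 2.000000 - (-0.306853)/0.500000 = 2.613706
Iteration 2:
  f(2.613706) = -0.039231
  f'(2.613706) = 0.382599
  x_2 = 2.613706 - (-0.039231)/0.382599 = 2.716244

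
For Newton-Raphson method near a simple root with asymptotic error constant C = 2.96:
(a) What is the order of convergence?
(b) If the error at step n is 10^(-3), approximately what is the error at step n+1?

(a) Newton-Raphson has quadratic (order 2) convergence near simple roots.
    This means |e_{n+1}| ≈ C|e_n|².

(b) With |e_n| = 10^(-3) and C = 2.96:
    |e_{n+1}| ≈ 2.96 × (10^(-3))² = 2.96 × 10^(-6)

(a) 2 (quadratic); (b) |e_{n+1}| ≈ 2.960e-06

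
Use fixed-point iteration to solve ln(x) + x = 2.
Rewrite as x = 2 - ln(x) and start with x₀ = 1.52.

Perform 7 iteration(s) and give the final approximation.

Equation: ln(x) + x = 2
Fixed-point form: x = 2 - ln(x)
x₀ = 1.52

x_1 = g(1.520000) = 1.581290
x_2 = g(1.581290) = 1.541759
x_3 = g(1.541759) = 1.567076
x_4 = g(1.567076) = 1.550789
x_5 = g(1.550789) = 1.561236
x_6 = g(1.561236) = 1.554522
x_7 = g(1.554522) = 1.558832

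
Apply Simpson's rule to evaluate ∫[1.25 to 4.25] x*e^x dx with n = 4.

f(x) = x*e^x
a = 1.25, b = 4.25, n = 4
h = (b - a)/n = 0.750000

Simpson's rule: (h/3)[f(x₀) + 4f(x₁) + 2f(x₂) + ... + f(xₙ)]

x_0 = 1.2500, f(x_0) = 4.362929, coefficient = 1
x_1 = 2.0000, f(x_1) = 14.778112, coefficient = 4
x_2 = 2.7500, f(x_2) = 43.017238, coefficient = 2
x_3 = 3.5000, f(x_3) = 115.904082, coefficient = 4
x_4 = 4.2500, f(x_4) = 297.948002, coefficient = 1

I ≈ (0.750000/3) × 911.074183 = 227.768546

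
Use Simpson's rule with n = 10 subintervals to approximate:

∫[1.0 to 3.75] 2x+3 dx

f(x) = 2x+3
a = 1.0, b = 3.75, n = 10
h = (b - a)/n = 0.275000

Simpson's rule: (h/3)[f(x₀) + 4f(x₁) + 2f(x₂) + ... + f(xₙ)]

x_0 = 1.0000, f(x_0) = 5.000000, coefficient = 1
x_1 = 1.2750, f(x_1) = 5.550000, coefficient = 4
x_2 = 1.5500, f(x_2) = 6.100000, coefficient = 2
x_3 = 1.8250, f(x_3) = 6.650000, coefficient = 4
x_4 = 2.1000, f(x_4) = 7.200000, coefficient = 2
x_5 = 2.3750, f(x_5) = 7.750000, coefficient = 4
x_6 = 2.6500, f(x_6) = 8.300000, coefficient = 2
x_7 = 2.9250, f(x_7) = 8.850000, coefficient = 4
x_8 = 3.2000, f(x_8) = 9.400000, coefficient = 2
x_9 = 3.4750, f(x_9) = 9.950000, coefficient = 4
x_10 = 3.7500, f(x_10) = 10.500000, coefficient = 1

I ≈ (0.275000/3) × 232.500000 = 21.312500
Exact value: 21.312500
Error: 0.000000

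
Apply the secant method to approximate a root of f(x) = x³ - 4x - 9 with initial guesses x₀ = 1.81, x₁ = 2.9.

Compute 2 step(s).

f(x) = x³ - 4x - 9
x₀ = 1.81, x₁ = 2.9

Secant formula: x_{n+1} = x_n - f(x_n)(x_n - x_{n-1})/(f(x_n) - f(x_{n-1}))

Iteration 1:
  f(1.810000) = -10.310259
  f(2.900000) = 3.789000
  x_2 = 2.900000 - 3.789000×(2.900000 - 1.810000)/(3.789000 - (-10.310259))
       = 2.607076
Iteration 2:
  f(2.900000) = 3.789000
  f(2.607076) = -1.708410
  x_3 = 2.607076 - (-1.708410)×(2.607076 - 2.900000)/(-1.708410 - 3.789000)
       = 2.698107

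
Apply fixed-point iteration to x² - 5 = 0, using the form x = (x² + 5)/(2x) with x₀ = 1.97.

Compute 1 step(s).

Equation: x² - 5 = 0
Fixed-point form: x = (x² + 5)/(2x)
x₀ = 1.97

x_1 = g(1.970000) = 2.254036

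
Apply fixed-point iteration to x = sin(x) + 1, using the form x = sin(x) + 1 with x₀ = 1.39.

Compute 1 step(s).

Equation: x = sin(x) + 1
Fixed-point form: x = sin(x) + 1
x₀ = 1.39

x_1 = g(1.390000) = 1.983701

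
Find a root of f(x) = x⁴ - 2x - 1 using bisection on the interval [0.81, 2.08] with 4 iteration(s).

f(x) = x⁴ - 2x - 1
Initial interval: [0.81, 2.08]

Iteration 1:
  c_1 = (0.810000 + 2.080000)/2 = 1.445000
  f(c_1) = f(1.445000) = 0.469848
  f(a) × f(c) < 0, new interval: [0.810000, 1.445000]
Iteration 2:
  c_2 = (0.810000 + 1.445000)/2 = 1.127500
  f(c_2) = f(1.127500) = -1.638908
  f(a) × f(c) ≥ 0, new interval: [1.127500, 1.445000]
Iteration 3:
  c_3 = (1.127500 + 1.445000)/2 = 1.286250
  f(c_3) = f(1.286250) = -0.835331
  f(a) × f(c) ≥ 0, new interval: [1.286250, 1.445000]
Iteration 4:
  c_4 = (1.286250 + 1.445000)/2 = 1.365625
  f(c_4) = f(1.365625) = -0.253280
  f(a) × f(c) ≥ 0, new interval: [1.365625, 1.445000]

After 4 iteration(s), the approximation is c_4 = 1.365625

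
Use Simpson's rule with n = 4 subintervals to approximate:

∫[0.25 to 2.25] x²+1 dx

f(x) = x²+1
a = 0.25, b = 2.25, n = 4
h = (b - a)/n = 0.500000

Simpson's rule: (h/3)[f(x₀) + 4f(x₁) + 2f(x₂) + ... + f(xₙ)]

x_0 = 0.2500, f(x_0) = 1.062500, coefficient = 1
x_1 = 0.7500, f(x_1) = 1.562500, coefficient = 4
x_2 = 1.2500, f(x_2) = 2.562500, coefficient = 2
x_3 = 1.7500, f(x_3) = 4.062500, coefficient = 4
x_4 = 2.2500, f(x_4) = 6.062500, coefficient = 1

I ≈ (0.500000/3) × 34.750000 = 5.791667
Exact value: 5.791667
Error: 0.000000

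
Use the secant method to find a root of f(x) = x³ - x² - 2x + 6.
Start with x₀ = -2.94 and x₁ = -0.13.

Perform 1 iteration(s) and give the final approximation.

f(x) = x³ - x² - 2x + 6
x₀ = -2.94, x₁ = -0.13

Secant formula: x_{n+1} = x_n - f(x_n)(x_n - x_{n-1})/(f(x_n) - f(x_{n-1}))

Iteration 1:
  f(-2.940000) = -22.175784
  f(-0.130000) = 6.240903
  x_2 = -0.130000 - 6.240903×(-0.130000 - (-2.940000))/(6.240903 - (-22.175784))
       = -0.747135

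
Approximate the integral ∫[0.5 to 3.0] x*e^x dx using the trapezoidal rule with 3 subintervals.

f(x) = x*e^x
a = 0.5, b = 3.0, n = 3
h = (b - a)/n = 0.833333

Trapezoidal rule: (h/2)[f(x₀) + 2f(x₁) + 2f(x₂) + ... + f(xₙ)]

x_0 = 0.5000, f(x_0) = 0.824361, coefficient = 1
x_1 = 1.3333, f(x_1) = 5.058224, coefficient = 2
x_2 = 2.1667, f(x_2) = 18.913133, coefficient = 2
x_3 = 3.0000, f(x_3) = 60.256611, coefficient = 1

I ≈ (0.833333/2) × 109.023685 = 45.426536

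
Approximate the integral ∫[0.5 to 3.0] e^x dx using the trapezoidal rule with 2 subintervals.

f(x) = e^x
a = 0.5, b = 3.0, n = 2
h = (b - a)/n = 1.250000

Trapezoidal rule: (h/2)[f(x₀) + 2f(x₁) + 2f(x₂) + ... + f(xₙ)]

x_0 = 0.5000, f(x_0) = 1.648721, coefficient = 1
x_1 = 1.7500, f(x_1) = 5.754603, coefficient = 2
x_2 = 3.0000, f(x_2) = 20.085537, coefficient = 1

I ≈ (1.250000/2) × 33.243464 = 20.777165
Exact value: 18.436816
Error: 2.340349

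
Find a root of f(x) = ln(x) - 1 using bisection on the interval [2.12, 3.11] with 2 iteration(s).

f(x) = ln(x) - 1
Initial interval: [2.12, 3.11]

Iteration 1:
  c_1 = (2.120000 + 3.110000)/2 = 2.615000
  f(c_1) = f(2.615000) = -0.038736
  f(a) × f(c) ≥ 0, new interval: [2.615000, 3.110000]
Iteration 2:
  c_2 = (2.615000 + 3.110000)/2 = 2.862500
  f(c_2) = f(2.862500) = 0.051695
  f(a) × f(c) < 0, new interval: [2.615000, 2.862500]

After 2 iteration(s), the approximation is c_2 = 2.862500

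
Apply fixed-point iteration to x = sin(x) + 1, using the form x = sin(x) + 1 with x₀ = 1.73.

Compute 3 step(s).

Equation: x = sin(x) + 1
Fixed-point form: x = sin(x) + 1
x₀ = 1.73

x_1 = g(1.730000) = 1.987354
x_2 = g(1.987354) = 1.914487
x_3 = g(1.914487) = 1.941517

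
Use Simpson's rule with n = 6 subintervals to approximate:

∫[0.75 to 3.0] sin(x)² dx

f(x) = sin(x)²
a = 0.75, b = 3.0, n = 6
h = (b - a)/n = 0.375000

Simpson's rule: (h/3)[f(x₀) + 4f(x₁) + 2f(x₂) + ... + f(xₙ)]

x_0 = 0.7500, f(x_0) = 0.464631, coefficient = 1
x_1 = 1.1250, f(x_1) = 0.814087, coefficient = 4
x_2 = 1.5000, f(x_2) = 0.994996, coefficient = 2
x_3 = 1.8750, f(x_3) = 0.910280, coefficient = 4
x_4 = 2.2500, f(x_4) = 0.605398, coefficient = 2
x_5 = 2.6250, f(x_5) = 0.243957, coefficient = 4
x_6 = 3.0000, f(x_6) = 0.019915, coefficient = 1

I ≈ (0.375000/3) × 11.558630 = 1.444829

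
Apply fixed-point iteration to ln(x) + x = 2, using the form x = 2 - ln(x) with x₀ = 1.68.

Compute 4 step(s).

Equation: ln(x) + x = 2
Fixed-point form: x = 2 - ln(x)
x₀ = 1.68

x_1 = g(1.680000) = 1.481206
x_2 = g(1.481206) = 1.607143
x_3 = g(1.607143) = 1.525542
x_4 = g(1.525542) = 1.577650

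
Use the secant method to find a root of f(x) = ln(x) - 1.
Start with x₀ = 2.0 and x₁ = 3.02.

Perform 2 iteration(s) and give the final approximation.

f(x) = ln(x) - 1
x₀ = 2.0, x₁ = 3.02

Secant formula: x_{n+1} = x_n - f(x_n)(x_n - x_{n-1})/(f(x_n) - f(x_{n-1}))

Iteration 1:
  f(2.000000) = -0.306853
  f(3.020000) = 0.105257
  x_2 = 3.020000 - 0.105257×(3.020000 - 2.000000)/(0.105257 - (-0.306853))
       = 2.759482
Iteration 2:
  f(3.020000) = 0.105257
  f(2.759482) = 0.015043
  x_3 = 2.759482 - 0.015043×(2.759482 - 3.020000)/(0.015043 - 0.105257)
       = 2.716041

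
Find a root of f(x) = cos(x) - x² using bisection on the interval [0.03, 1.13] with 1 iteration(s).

f(x) = cos(x) - x²
Initial interval: [0.03, 1.13]

Iteration 1:
  c_1 = (0.030000 + 1.130000)/2 = 0.580000
  f(c_1) = f(0.580000) = 0.500063
  f(a) × f(c) ≥ 0, new interval: [0.580000, 1.130000]

After 1 iteration(s), the approximation is c_1 = 0.580000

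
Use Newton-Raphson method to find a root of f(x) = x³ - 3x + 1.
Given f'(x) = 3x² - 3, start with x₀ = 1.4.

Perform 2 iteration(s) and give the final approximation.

f(x) = x³ - 3x + 1
f'(x) = 3x² - 3
x₀ = 1.4

Newton-Raphson formula: x_{n+1} = x_n - f(x_n)/f'(x_n)

Iteration 1:
  f(1.400000) = -0.456000
  f'(1.400000) = 2.880000
  x_1 = 1.400000 - (-0.456000)/2.880000 = 1.558333
Iteration 2:
  f(1.558333) = 0.109261
  f'(1.558333) = 4.285208
  x_2 = 1.558333 - 0.109261/4.285208 = 1.532836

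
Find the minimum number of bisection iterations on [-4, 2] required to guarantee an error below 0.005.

We need (b-a)/2^n ≤ 0.005
(2 - (-4))/2^n ≤ 0.005
6/2^n ≤ 0.005
2^n ≥ 1200
n ≥ log₂(1200) = 10.23
n ≥ 11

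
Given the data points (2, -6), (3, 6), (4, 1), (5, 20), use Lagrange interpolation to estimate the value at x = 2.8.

Lagrange interpolation formula:
P(x) = Σ yᵢ × Lᵢ(x)
where Lᵢ(x) = Π_{j≠i} (x - xⱼ)/(xᵢ - xⱼ)

L_0(2.8) = (2.8 - 3)/(2 - 3) × (2.8 - 4)/(2 - 4) × (2.8 - 5)/(2 - 5) = 0.088000
L_1(2.8) = (2.8 - 2)/(3 - 2) × (2.8 - 4)/(3 - 4) × (2.8 - 5)/(3 - 5) = 1.056000
L_2(2.8) = (2.8 - 2)/(4 - 2) × (2.8 - 3)/(4 - 3) × (2.8 - 5)/(4 - 5) = -0.176000
L_3(2.8) = (2.8 - 2)/(5 - 2) × (2.8 - 3)/(5 - 3) × (2.8 - 4)/(5 - 4) = 0.032000

P(2.8) = (-6)×L_0(2.8) + 6×L_1(2.8) + 1×L_2(2.8) + 20×L_3(2.8)
P(2.8) = 6.272000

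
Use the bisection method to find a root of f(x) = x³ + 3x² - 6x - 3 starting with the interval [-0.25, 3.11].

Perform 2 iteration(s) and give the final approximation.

f(x) = x³ + 3x² - 6x - 3
Initial interval: [-0.25, 3.11]

Iteration 1:
  c_1 = (-0.250000 + 3.110000)/2 = 1.430000
  f(c_1) = f(1.430000) = -2.521093
  f(a) × f(c) ≥ 0, new interval: [1.430000, 3.110000]
Iteration 2:
  c_2 = (1.430000 + 3.110000)/2 = 2.270000
  f(c_2) = f(2.270000) = 10.535783
  f(a) × f(c) < 0, new interval: [1.430000, 2.270000]

After 2 iteration(s), the approximation is c_2 = 2.270000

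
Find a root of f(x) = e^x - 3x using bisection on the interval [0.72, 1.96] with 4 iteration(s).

f(x) = e^x - 3x
Initial interval: [0.72, 1.96]

Iteration 1:
  c_1 = (0.720000 + 1.960000)/2 = 1.340000
  f(c_1) = f(1.340000) = -0.200956
  f(a) × f(c) ≥ 0, new interval: [1.340000, 1.960000]
Iteration 2:
  c_2 = (1.340000 + 1.960000)/2 = 1.650000
  f(c_2) = f(1.650000) = 0.256980
  f(a) × f(c) < 0, new interval: [1.340000, 1.650000]
Iteration 3:
  c_3 = (1.340000 + 1.650000)/2 = 1.495000
  f(c_3) = f(1.495000) = -0.025663
  f(a) × f(c) ≥ 0, new interval: [1.495000, 1.650000]
Iteration 4:
  c_4 = (1.495000 + 1.650000)/2 = 1.572500
  f(c_4) = f(1.572500) = 0.101180
  f(a) × f(c) < 0, new interval: [1.495000, 1.572500]

After 4 iteration(s), the approximation is c_4 = 1.572500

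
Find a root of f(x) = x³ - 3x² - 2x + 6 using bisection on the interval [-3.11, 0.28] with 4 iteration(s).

f(x) = x³ - 3x² - 2x + 6
Initial interval: [-3.11, 0.28]

Iteration 1:
  c_1 = (-3.110000 + 0.280000)/2 = -1.415000
  f(c_1) = f(-1.415000) = -0.009823
  f(a) × f(c) ≥ 0, new interval: [-1.415000, 0.280000]
Iteration 2:
  c_2 = (-1.415000 + 0.280000)/2 = -0.567500
  f(c_2) = f(-0.567500) = 5.986064
  f(a) × f(c) < 0, new interval: [-1.415000, -0.567500]
Iteration 3:
  c_3 = (-1.415000 + (-0.567500))/2 = -0.991250
  f(c_3) = f(-0.991250) = 4.060791
  f(a) × f(c) < 0, new interval: [-1.415000, -0.991250]
Iteration 4:
  c_4 = (-1.415000 + (-0.991250))/2 = -1.203125
  f(c_4) = f(-1.203125) = 2.322186
  f(a) × f(c) < 0, new interval: [-1.415000, -1.203125]

After 4 iteration(s), the approximation is c_4 = -1.203125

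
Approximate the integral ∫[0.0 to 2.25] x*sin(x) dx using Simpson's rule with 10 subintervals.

f(x) = x*sin(x)
a = 0.0, b = 2.25, n = 10
h = (b - a)/n = 0.225000

Simpson's rule: (h/3)[f(x₀) + 4f(x₁) + 2f(x₂) + ... + f(xₙ)]

x_0 = 0.0000, f(x_0) = 0.000000, coefficient = 1
x_1 = 0.2250, f(x_1) = 0.050199, coefficient = 4
x_2 = 0.4500, f(x_2) = 0.195734, coefficient = 2
x_3 = 0.6750, f(x_3) = 0.421806, coefficient = 4
x_4 = 0.9000, f(x_4) = 0.704994, coefficient = 2
x_5 = 1.1250, f(x_5) = 1.015051, coefficient = 4
x_6 = 1.3500, f(x_6) = 1.317227, coefficient = 2
x_7 = 1.5750, f(x_7) = 1.574986, coefficient = 4
x_8 = 1.8000, f(x_8) = 1.752926, coefficient = 2
x_9 = 2.0250, f(x_9) = 1.819687, coefficient = 4
x_10 = 2.2500, f(x_10) = 1.750665, coefficient = 1

I ≈ (0.225000/3) × 29.219340 = 2.191451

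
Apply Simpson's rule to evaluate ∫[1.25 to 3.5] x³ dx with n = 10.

f(x) = x³
a = 1.25, b = 3.5, n = 10
h = (b - a)/n = 0.225000

Simpson's rule: (h/3)[f(x₀) + 4f(x₁) + 2f(x₂) + ... + f(xₙ)]

x_0 = 1.2500, f(x_0) = 1.953125, coefficient = 1
x_1 = 1.4750, f(x_1) = 3.209047, coefficient = 4
x_2 = 1.7000, f(x_2) = 4.913000, coefficient = 2
x_3 = 1.9250, f(x_3) = 7.133328, coefficient = 4
x_4 = 2.1500, f(x_4) = 9.938375, coefficient = 2
x_5 = 2.3750, f(x_5) = 13.396484, coefficient = 4
x_6 = 2.6000, f(x_6) = 17.576000, coefficient = 2
x_7 = 2.8250, f(x_7) = 22.545266, coefficient = 4
x_8 = 3.0500, f(x_8) = 28.372625, coefficient = 2
x_9 = 3.2750, f(x_9) = 35.126422, coefficient = 4
x_10 = 3.5000, f(x_10) = 42.875000, coefficient = 1

I ≈ (0.225000/3) × 492.070312 = 36.905273
Exact value: 36.905273
Error: 0.000000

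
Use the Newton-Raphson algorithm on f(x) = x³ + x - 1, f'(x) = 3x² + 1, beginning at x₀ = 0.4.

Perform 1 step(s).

f(x) = x³ + x - 1
f'(x) = 3x² + 1
x₀ = 0.4

Newton-Raphson formula: x_{n+1} = x_n - f(x_n)/f'(x_n)

Iteration 1:
  f(0.400000) = -0.536000
  f'(0.400000) = 1.480000
  x_1 = 0.400000 - (-0.536000)/1.480000 = 0.762162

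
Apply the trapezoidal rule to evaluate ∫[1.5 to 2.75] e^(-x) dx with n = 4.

f(x) = e^(-x)
a = 1.5, b = 2.75, n = 4
h = (b - a)/n = 0.312500

Trapezoidal rule: (h/2)[f(x₀) + 2f(x₁) + 2f(x₂) + ... + f(xₙ)]

x_0 = 1.5000, f(x_0) = 0.223130, coefficient = 1
x_1 = 1.8125, f(x_1) = 0.163246, coefficient = 2
x_2 = 2.1250, f(x_2) = 0.119433, coefficient = 2
x_3 = 2.4375, f(x_3) = 0.087379, coefficient = 2
x_4 = 2.7500, f(x_4) = 0.063928, coefficient = 1

I ≈ (0.312500/2) × 1.027173 = 0.160496
Exact value: 0.159202
Error: 0.001293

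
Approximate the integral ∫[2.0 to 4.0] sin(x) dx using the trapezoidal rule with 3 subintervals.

f(x) = sin(x)
a = 2.0, b = 4.0, n = 3
h = (b - a)/n = 0.666667

Trapezoidal rule: (h/2)[f(x₀) + 2f(x₁) + 2f(x₂) + ... + f(xₙ)]

x_0 = 2.0000, f(x_0) = 0.909297, coefficient = 1
x_1 = 2.6667, f(x_1) = 0.457273, coefficient = 2
x_2 = 3.3333, f(x_2) = -0.190568, coefficient = 2
x_3 = 4.0000, f(x_3) = -0.756802, coefficient = 1

I ≈ (0.666667/2) × 0.685904 = 0.228635
Exact value: 0.237497
Error: 0.008862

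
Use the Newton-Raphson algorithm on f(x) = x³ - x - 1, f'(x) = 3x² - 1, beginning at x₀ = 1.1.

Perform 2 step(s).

f(x) = x³ - x - 1
f'(x) = 3x² - 1
x₀ = 1.1

Newton-Raphson formula: x_{n+1} = x_n - f(x_n)/f'(x_n)

Iteration 1:
  f(1.100000) = -0.769000
  f'(1.100000) = 2.630000
  x_1 = 1.100000 - (-0.769000)/2.630000 = 1.392395
Iteration 2:
  f(1.392395) = 0.307132
  f'(1.392395) = 4.816295
  x_2 = 1.392395 - 0.307132/4.816295 = 1.328626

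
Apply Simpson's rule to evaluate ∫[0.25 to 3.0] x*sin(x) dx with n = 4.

f(x) = x*sin(x)
a = 0.25, b = 3.0, n = 4
h = (b - a)/n = 0.687500

Simpson's rule: (h/3)[f(x₀) + 4f(x₁) + 2f(x₂) + ... + f(xₙ)]

x_0 = 0.2500, f(x_0) = 0.061851, coefficient = 1
x_1 = 0.9375, f(x_1) = 0.755701, coefficient = 4
x_2 = 1.6250, f(x_2) = 1.622613, coefficient = 2
x_3 = 2.3125, f(x_3) = 1.705050, coefficient = 4
x_4 = 3.0000, f(x_4) = 0.423360, coefficient = 1

I ≈ (0.687500/3) × 13.573440 = 3.110580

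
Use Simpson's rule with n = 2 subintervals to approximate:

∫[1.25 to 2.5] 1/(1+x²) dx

f(x) = 1/(1+x²)
a = 1.25, b = 2.5, n = 2
h = (b - a)/n = 0.625000

Simpson's rule: (h/3)[f(x₀) + 4f(x₁) + 2f(x₂) + ... + f(xₙ)]

x_0 = 1.2500, f(x_0) = 0.390244, coefficient = 1
x_1 = 1.8750, f(x_1) = 0.221453, coefficient = 4
x_2 = 2.5000, f(x_2) = 0.137931, coefficient = 1

I ≈ (0.625000/3) × 1.413988 = 0.294581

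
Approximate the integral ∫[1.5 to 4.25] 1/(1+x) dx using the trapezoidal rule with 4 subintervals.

f(x) = 1/(1+x)
a = 1.5, b = 4.25, n = 4
h = (b - a)/n = 0.687500

Trapezoidal rule: (h/2)[f(x₀) + 2f(x₁) + 2f(x₂) + ... + f(xₙ)]

x_0 = 1.5000, f(x_0) = 0.400000, coefficient = 1
x_1 = 2.1875, f(x_1) = 0.313725, coefficient = 2
x_2 = 2.8750, f(x_2) = 0.258065, coefficient = 2
x_3 = 3.5625, f(x_3) = 0.219178, coefficient = 2
x_4 = 4.2500, f(x_4) = 0.190476, coefficient = 1

I ≈ (0.687500/2) × 2.172412 = 0.746767
Exact value: 0.741937
Error: 0.004829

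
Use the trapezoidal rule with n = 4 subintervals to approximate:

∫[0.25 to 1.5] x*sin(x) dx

f(x) = x*sin(x)
a = 0.25, b = 1.5, n = 4
h = (b - a)/n = 0.312500

Trapezoidal rule: (h/2)[f(x₀) + 2f(x₁) + 2f(x₂) + ... + f(xₙ)]

x_0 = 0.2500, f(x_0) = 0.061851, coefficient = 1
x_1 = 0.5625, f(x_1) = 0.299983, coefficient = 2
x_2 = 0.8750, f(x_2) = 0.671601, coefficient = 2
x_3 = 1.1875, f(x_3) = 1.101331, coefficient = 2
x_4 = 1.5000, f(x_4) = 1.496242, coefficient = 1

I ≈ (0.312500/2) × 5.703923 = 0.891238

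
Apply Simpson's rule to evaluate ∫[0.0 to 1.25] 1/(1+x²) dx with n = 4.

f(x) = 1/(1+x²)
a = 0.0, b = 1.25, n = 4
h = (b - a)/n = 0.312500

Simpson's rule: (h/3)[f(x₀) + 4f(x₁) + 2f(x₂) + ... + f(xₙ)]

x_0 = 0.0000, f(x_0) = 1.000000, coefficient = 1
x_1 = 0.3125, f(x_1) = 0.911032, coefficient = 4
x_2 = 0.6250, f(x_2) = 0.719101, coefficient = 2
x_3 = 0.9375, f(x_3) = 0.532225, coefficient = 4
x_4 = 1.2500, f(x_4) = 0.390244, coefficient = 1

I ≈ (0.312500/3) × 8.601472 = 0.895987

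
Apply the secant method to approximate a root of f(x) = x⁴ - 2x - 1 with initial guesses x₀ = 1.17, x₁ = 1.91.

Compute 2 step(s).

f(x) = x⁴ - 2x - 1
x₀ = 1.17, x₁ = 1.91

Secant formula: x_{n+1} = x_n - f(x_n)(x_n - x_{n-1})/(f(x_n) - f(x_{n-1}))

Iteration 1:
  f(1.170000) = -1.466113
  f(1.910000) = 8.488634
  x_2 = 1.910000 - 8.488634×(1.910000 - 1.170000)/(8.488634 - (-1.466113))
       = 1.278986
Iteration 2:
  f(1.910000) = 8.488634
  f(1.278986) = -0.882116
  x_3 = 1.278986 - (-0.882116)×(1.278986 - 1.910000)/(-0.882116 - 8.488634)
       = 1.338386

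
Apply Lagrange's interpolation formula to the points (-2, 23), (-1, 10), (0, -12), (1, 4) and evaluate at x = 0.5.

Lagrange interpolation formula:
P(x) = Σ yᵢ × Lᵢ(x)
where Lᵢ(x) = Π_{j≠i} (x - xⱼ)/(xᵢ - xⱼ)

L_0(0.5) = (0.5 - (-1))/(-2 - (-1)) × (0.5 - 0)/(-2 - 0) × (0.5 - 1)/(-2 - 1) = 0.062500
L_1(0.5) = (0.5 - (-2))/(-1 - (-2)) × (0.5 - 0)/(-1 - 0) × (0.5 - 1)/(-1 - 1) = -0.312500
L_2(0.5) = (0.5 - (-2))/(0 - (-2)) × (0.5 - (-1))/(0 - (-1)) × (0.5 - 1)/(0 - 1) = 0.937500
L_3(0.5) = (0.5 - (-2))/(1 - (-2)) × (0.5 - (-1))/(1 - (-1)) × (0.5 - 0)/(1 - 0) = 0.312500

P(0.5) = 23×L_0(0.5) + 10×L_1(0.5) + (-12)×L_2(0.5) + 4×L_3(0.5)
P(0.5) = -11.687500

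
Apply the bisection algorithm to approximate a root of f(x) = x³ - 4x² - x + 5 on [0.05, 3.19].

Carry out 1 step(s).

f(x) = x³ - 4x² - x + 5
Initial interval: [0.05, 3.19]

Iteration 1:
  c_1 = (0.050000 + 3.190000)/2 = 1.620000
  f(c_1) = f(1.620000) = -2.866072
  f(a) × f(c) < 0, new interval: [0.050000, 1.620000]

After 1 iteration(s), the approximation is c_1 = 1.620000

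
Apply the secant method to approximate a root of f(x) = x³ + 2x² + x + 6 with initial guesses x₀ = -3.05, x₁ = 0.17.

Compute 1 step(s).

f(x) = x³ + 2x² + x + 6
x₀ = -3.05, x₁ = 0.17

Secant formula: x_{n+1} = x_n - f(x_n)(x_n - x_{n-1})/(f(x_n) - f(x_{n-1}))

Iteration 1:
  f(-3.050000) = -6.817625
  f(0.170000) = 6.232713
  x_2 = 0.170000 - 6.232713×(0.170000 - (-3.050000))/(6.232713 - (-6.817625))
       = -1.367840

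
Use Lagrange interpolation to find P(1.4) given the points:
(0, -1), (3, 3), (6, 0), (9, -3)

Lagrange interpolation formula:
P(x) = Σ yᵢ × Lᵢ(x)
where Lᵢ(x) = Π_{j≠i} (x - xⱼ)/(xᵢ - xⱼ)

L_0(1.4) = (1.4 - 3)/(0 - 3) × (1.4 - 6)/(0 - 6) × (1.4 - 9)/(0 - 9) = 0.345284
L_1(1.4) = (1.4 - 0)/(3 - 0) × (1.4 - 6)/(3 - 6) × (1.4 - 9)/(3 - 9) = 0.906370
L_2(1.4) = (1.4 - 0)/(6 - 0) × (1.4 - 3)/(6 - 3) × (1.4 - 9)/(6 - 9) = -0.315259
L_3(1.4) = (1.4 - 0)/(9 - 0) × (1.4 - 3)/(9 - 3) × (1.4 - 6)/(9 - 6) = 0.063605

P(1.4) = (-1)×L_0(1.4) + 3×L_1(1.4) + 0×L_2(1.4) + (-3)×L_3(1.4)
P(1.4) = 2.183012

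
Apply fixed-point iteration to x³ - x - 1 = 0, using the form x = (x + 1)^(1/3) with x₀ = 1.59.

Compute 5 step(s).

Equation: x³ - x - 1 = 0
Fixed-point form: x = (x + 1)^(1/3)
x₀ = 1.59

x_1 = g(1.590000) = 1.373304
x_2 = g(1.373304) = 1.333883
x_3 = g(1.333883) = 1.326457
x_4 = g(1.326457) = 1.325048
x_5 = g(1.325048) = 1.324781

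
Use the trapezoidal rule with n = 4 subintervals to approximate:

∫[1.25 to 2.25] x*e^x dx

f(x) = x*e^x
a = 1.25, b = 2.25, n = 4
h = (b - a)/n = 0.250000

Trapezoidal rule: (h/2)[f(x₀) + 2f(x₁) + 2f(x₂) + ... + f(xₙ)]

x_0 = 1.2500, f(x_0) = 4.362929, coefficient = 1
x_1 = 1.5000, f(x_1) = 6.722534, coefficient = 2
x_2 = 1.7500, f(x_2) = 10.070555, coefficient = 2
x_3 = 2.0000, f(x_3) = 14.778112, coefficient = 2
x_4 = 2.2500, f(x_4) = 21.347406, coefficient = 1

I ≈ (0.250000/2) × 88.852735 = 11.106592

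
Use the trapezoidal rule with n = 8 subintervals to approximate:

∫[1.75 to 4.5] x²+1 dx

f(x) = x²+1
a = 1.75, b = 4.5, n = 8
h = (b - a)/n = 0.343750

Trapezoidal rule: (h/2)[f(x₀) + 2f(x₁) + 2f(x₂) + ... + f(xₙ)]

x_0 = 1.7500, f(x_0) = 4.062500, coefficient = 1
x_1 = 2.0938, f(x_1) = 5.383789, coefficient = 2
x_2 = 2.4375, f(x_2) = 6.941406, coefficient = 2
x_3 = 2.7812, f(x_3) = 8.735352, coefficient = 2
x_4 = 3.1250, f(x_4) = 10.765625, coefficient = 2
x_5 = 3.4688, f(x_5) = 13.032227, coefficient = 2
x_6 = 3.8125, f(x_6) = 15.535156, coefficient = 2
x_7 = 4.1562, f(x_7) = 18.274414, coefficient = 2
x_8 = 4.5000, f(x_8) = 21.250000, coefficient = 1

I ≈ (0.343750/2) × 182.648438 = 31.392700
Exact value: 31.338542
Error: 0.054159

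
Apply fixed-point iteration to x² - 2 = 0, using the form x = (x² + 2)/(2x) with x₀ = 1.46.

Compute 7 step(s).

Equation: x² - 2 = 0
Fixed-point form: x = (x² + 2)/(2x)
x₀ = 1.46

x_1 = g(1.460000) = 1.414932
x_2 = g(1.414932) = 1.414214
x_3 = g(1.414214) = 1.414214
x_4 = g(1.414214) = 1.414214
x_5 = g(1.414214) = 1.414214
x_6 = g(1.414214) = 1.414214
x_7 = g(1.414214) = 1.414214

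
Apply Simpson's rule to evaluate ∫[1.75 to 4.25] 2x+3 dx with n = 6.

f(x) = 2x+3
a = 1.75, b = 4.25, n = 6
h = (b - a)/n = 0.416667

Simpson's rule: (h/3)[f(x₀) + 4f(x₁) + 2f(x₂) + ... + f(xₙ)]

x_0 = 1.7500, f(x_0) = 6.500000, coefficient = 1
x_1 = 2.1667, f(x_1) = 7.333333, coefficient = 4
x_2 = 2.5833, f(x_2) = 8.166667, coefficient = 2
x_3 = 3.0000, f(x_3) = 9.000000, coefficient = 4
x_4 = 3.4167, f(x_4) = 9.833333, coefficient = 2
x_5 = 3.8333, f(x_5) = 10.666667, coefficient = 4
x_6 = 4.2500, f(x_6) = 11.500000, coefficient = 1

I ≈ (0.416667/3) × 162.000000 = 22.500000
Exact value: 22.500000
Error: 0.000000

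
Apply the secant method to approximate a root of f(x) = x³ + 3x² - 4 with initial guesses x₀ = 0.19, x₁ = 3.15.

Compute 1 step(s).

f(x) = x³ + 3x² - 4
x₀ = 0.19, x₁ = 3.15

Secant formula: x_{n+1} = x_n - f(x_n)(x_n - x_{n-1})/(f(x_n) - f(x_{n-1}))

Iteration 1:
  f(0.190000) = -3.884841
  f(3.150000) = 57.023375
  x_2 = 3.150000 - 57.023375×(3.150000 - 0.190000)/(57.023375 - (-3.884841))
       = 0.378794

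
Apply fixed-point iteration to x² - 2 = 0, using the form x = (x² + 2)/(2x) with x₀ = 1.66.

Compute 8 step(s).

Equation: x² - 2 = 0
Fixed-point form: x = (x² + 2)/(2x)
x₀ = 1.66

x_1 = g(1.660000) = 1.432410
x_2 = g(1.432410) = 1.414329
x_3 = g(1.414329) = 1.414214
x_4 = g(1.414214) = 1.414214
x_5 = g(1.414214) = 1.414214
x_6 = g(1.414214) = 1.414214
x_7 = g(1.414214) = 1.414214
x_8 = g(1.414214) = 1.414214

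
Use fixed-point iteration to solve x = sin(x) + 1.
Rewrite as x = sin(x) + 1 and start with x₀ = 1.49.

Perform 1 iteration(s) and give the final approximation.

Equation: x = sin(x) + 1
Fixed-point form: x = sin(x) + 1
x₀ = 1.49

x_1 = g(1.490000) = 1.996738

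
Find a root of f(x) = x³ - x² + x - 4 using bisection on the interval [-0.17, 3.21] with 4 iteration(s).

f(x) = x³ - x² + x - 4
Initial interval: [-0.17, 3.21]

Iteration 1:
  c_1 = (-0.170000 + 3.210000)/2 = 1.520000
  f(c_1) = f(1.520000) = -1.278592
  f(a) × f(c) ≥ 0, new interval: [1.520000, 3.210000]
Iteration 2:
  c_2 = (1.520000 + 3.210000)/2 = 2.365000
  f(c_2) = f(2.365000) = 5.999752
  f(a) × f(c) < 0, new interval: [1.520000, 2.365000]
Iteration 3:
  c_3 = (1.520000 + 2.365000)/2 = 1.942500
  f(c_3) = f(1.942500) = 1.498841
  f(a) × f(c) < 0, new interval: [1.520000, 1.942500]
Iteration 4:
  c_4 = (1.520000 + 1.942500)/2 = 1.731250
  f(c_4) = f(1.731250) = -0.077028
  f(a) × f(c) ≥ 0, new interval: [1.731250, 1.942500]

After 4 iteration(s), the approximation is c_4 = 1.731250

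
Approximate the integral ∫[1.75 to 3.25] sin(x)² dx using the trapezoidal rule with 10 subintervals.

f(x) = sin(x)²
a = 1.75, b = 3.25, n = 10
h = (b - a)/n = 0.150000

Trapezoidal rule: (h/2)[f(x₀) + 2f(x₁) + 2f(x₂) + ... + f(xₙ)]

x_0 = 1.7500, f(x_0) = 0.968228, coefficient = 1
x_1 = 1.9000, f(x_1) = 0.895484, coefficient = 2
x_2 = 2.0500, f(x_2) = 0.787412, coefficient = 2
x_3 = 2.2000, f(x_3) = 0.653666, coefficient = 2
x_4 = 2.3500, f(x_4) = 0.506194, coefficient = 2
x_5 = 2.5000, f(x_5) = 0.358169, coefficient = 2
x_6 = 2.6500, f(x_6) = 0.222813, coefficient = 2
x_7 = 2.8000, f(x_7) = 0.112217, coefficient = 2
x_8 = 2.9500, f(x_8) = 0.036261, coefficient = 2
x_9 = 3.1000, f(x_9) = 0.001729, coefficient = 2
x_10 = 3.2500, f(x_10) = 0.011706, coefficient = 1

I ≈ (0.150000/2) × 8.127825 = 0.609587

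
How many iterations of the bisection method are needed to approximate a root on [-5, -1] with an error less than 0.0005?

We need (b-a)/2^n ≤ 0.0005
(-1 - (-5))/2^n ≤ 0.0005
4/2^n ≤ 0.0005
2^n ≥ 8000
n ≥ log₂(8000) = 12.97
n ≥ 13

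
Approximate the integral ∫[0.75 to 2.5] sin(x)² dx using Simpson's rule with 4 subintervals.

f(x) = sin(x)²
a = 0.75, b = 2.5, n = 4
h = (b - a)/n = 0.437500

Simpson's rule: (h/3)[f(x₀) + 4f(x₁) + 2f(x₂) + ... + f(xₙ)]

x_0 = 0.7500, f(x_0) = 0.464631, coefficient = 1
x_1 = 1.1875, f(x_1) = 0.860139, coefficient = 4
x_2 = 1.6250, f(x_2) = 0.997065, coefficient = 2
x_3 = 2.0625, f(x_3) = 0.777095, coefficient = 4
x_4 = 2.5000, f(x_4) = 0.358169, coefficient = 1

I ≈ (0.437500/3) × 9.365866 = 1.365855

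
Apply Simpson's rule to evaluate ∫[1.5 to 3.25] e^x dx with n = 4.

f(x) = e^x
a = 1.5, b = 3.25, n = 4
h = (b - a)/n = 0.437500

Simpson's rule: (h/3)[f(x₀) + 4f(x₁) + 2f(x₂) + ... + f(xₙ)]

x_0 = 1.5000, f(x_0) = 4.481689, coefficient = 1
x_1 = 1.9375, f(x_1) = 6.941376, coefficient = 4
x_2 = 2.3750, f(x_2) = 10.751013, coefficient = 2
x_3 = 2.8125, f(x_3) = 16.651495, coefficient = 4
x_4 = 3.2500, f(x_4) = 25.790340, coefficient = 1

I ≈ (0.437500/3) × 146.145538 = 21.312891
Exact value: 21.308651
Error: 0.004240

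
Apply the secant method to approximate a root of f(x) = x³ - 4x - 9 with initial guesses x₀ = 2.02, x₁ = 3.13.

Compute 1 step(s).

f(x) = x³ - 4x - 9
x₀ = 2.02, x₁ = 3.13

Secant formula: x_{n+1} = x_n - f(x_n)(x_n - x_{n-1})/(f(x_n) - f(x_{n-1}))

Iteration 1:
  f(2.020000) = -8.837592
  f(3.130000) = 9.144297
  x_2 = 3.130000 - 9.144297×(3.130000 - 2.020000)/(9.144297 - (-8.837592))
       = 2.565534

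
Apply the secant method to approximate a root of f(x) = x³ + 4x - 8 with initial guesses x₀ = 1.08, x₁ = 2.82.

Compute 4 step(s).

f(x) = x³ + 4x - 8
x₀ = 1.08, x₁ = 2.82

Secant formula: x_{n+1} = x_n - f(x_n)(x_n - x_{n-1})/(f(x_n) - f(x_{n-1}))

Iteration 1:
  f(1.080000) = -2.420288
  f(2.820000) = 25.705768
  x_2 = 2.820000 - 25.705768×(2.820000 - 1.080000)/(25.705768 - (-2.420288))
       = 1.229730
Iteration 2:
  f(2.820000) = 25.705768
  f(1.229730) = -1.221442
  x_3 = 1.229730 - (-1.221442)×(1.229730 - 2.820000)/(-1.221442 - 25.705768)
       = 1.301866
Iteration 3:
  f(1.229730) = -1.221442
  f(1.301866) = -0.586065
  x_4 = 1.301866 - (-0.586065)×(1.301866 - 1.229730)/(-0.586065 - (-1.221442))
       = 1.368403
Iteration 4:
  f(1.301866) = -0.586065
  f(1.368403) = 0.035985
  x_5 = 1.368403 - 0.035985×(1.368403 - 1.301866)/(0.035985 - (-0.586065))
       = 1.364554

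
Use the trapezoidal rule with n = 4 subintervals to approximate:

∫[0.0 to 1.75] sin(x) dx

f(x) = sin(x)
a = 0.0, b = 1.75, n = 4
h = (b - a)/n = 0.437500

Trapezoidal rule: (h/2)[f(x₀) + 2f(x₁) + 2f(x₂) + ... + f(xₙ)]

x_0 = 0.0000, f(x_0) = 0.000000, coefficient = 1
x_1 = 0.4375, f(x_1) = 0.423676, coefficient = 2
x_2 = 0.8750, f(x_2) = 0.767544, coefficient = 2
x_3 = 1.3125, f(x_3) = 0.966827, coefficient = 2
x_4 = 1.7500, f(x_4) = 0.983986, coefficient = 1

I ≈ (0.437500/2) × 5.300079 = 1.159392
Exact value: 1.178246
Error: 0.018854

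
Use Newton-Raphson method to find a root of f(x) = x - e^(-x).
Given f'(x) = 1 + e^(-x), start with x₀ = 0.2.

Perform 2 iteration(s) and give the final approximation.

f(x) = x - e^(-x)
f'(x) = 1 + e^(-x)
x₀ = 0.2

Newton-Raphson formula: x_{n+1} = x_n - f(x_n)/f'(x_n)

Iteration 1:
  f(0.200000) = -0.618731
  f'(0.200000) = 1.818731
  x_1 = 0.200000 - (-0.618731)/1.818731 = 0.540199
Iteration 2:
  f(0.540199) = -0.042433
  f'(0.540199) = 1.582632
  x_2 = 0.540199 - (-0.042433)/1.582632 = 0.567011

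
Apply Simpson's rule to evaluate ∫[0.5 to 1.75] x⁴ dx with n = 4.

f(x) = x⁴
a = 0.5, b = 1.75, n = 4
h = (b - a)/n = 0.312500

Simpson's rule: (h/3)[f(x₀) + 4f(x₁) + 2f(x₂) + ... + f(xₙ)]

x_0 = 0.5000, f(x_0) = 0.062500, coefficient = 1
x_1 = 0.8125, f(x_1) = 0.435806, coefficient = 4
x_2 = 1.1250, f(x_2) = 1.601807, coefficient = 2
x_3 = 1.4375, f(x_3) = 4.270035, coefficient = 4
x_4 = 1.7500, f(x_4) = 9.378906, coefficient = 1

I ≈ (0.312500/3) × 31.468384 = 3.277957
Exact value: 3.276367
Error: 0.001589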